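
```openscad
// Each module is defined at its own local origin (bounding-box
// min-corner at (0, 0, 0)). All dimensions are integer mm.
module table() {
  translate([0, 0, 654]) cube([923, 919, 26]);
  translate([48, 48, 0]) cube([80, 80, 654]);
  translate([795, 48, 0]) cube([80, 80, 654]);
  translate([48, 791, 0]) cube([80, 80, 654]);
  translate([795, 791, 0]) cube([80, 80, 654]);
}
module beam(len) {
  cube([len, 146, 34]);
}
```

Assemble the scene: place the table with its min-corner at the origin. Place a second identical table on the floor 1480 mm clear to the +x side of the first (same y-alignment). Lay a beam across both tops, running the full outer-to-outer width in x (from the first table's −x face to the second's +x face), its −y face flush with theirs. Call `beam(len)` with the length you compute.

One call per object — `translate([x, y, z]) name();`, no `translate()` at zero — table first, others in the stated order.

table();
translate([2403, 0, 0]) table();
translate([0, 0, 680]) beam(3326);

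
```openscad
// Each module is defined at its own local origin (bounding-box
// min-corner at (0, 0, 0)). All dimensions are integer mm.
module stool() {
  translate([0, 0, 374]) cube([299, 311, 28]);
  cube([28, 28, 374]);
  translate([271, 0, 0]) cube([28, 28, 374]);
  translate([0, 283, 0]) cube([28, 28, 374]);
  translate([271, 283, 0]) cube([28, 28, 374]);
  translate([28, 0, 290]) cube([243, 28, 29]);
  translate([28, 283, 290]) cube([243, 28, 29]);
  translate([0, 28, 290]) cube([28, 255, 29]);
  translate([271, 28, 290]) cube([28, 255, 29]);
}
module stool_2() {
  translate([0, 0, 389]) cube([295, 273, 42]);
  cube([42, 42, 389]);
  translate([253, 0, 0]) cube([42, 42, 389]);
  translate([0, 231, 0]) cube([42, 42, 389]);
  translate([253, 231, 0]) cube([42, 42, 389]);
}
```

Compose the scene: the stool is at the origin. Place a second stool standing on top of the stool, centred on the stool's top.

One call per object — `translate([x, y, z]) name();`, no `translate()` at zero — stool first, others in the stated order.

stool();
translate([2, 19, 402]) stool_2();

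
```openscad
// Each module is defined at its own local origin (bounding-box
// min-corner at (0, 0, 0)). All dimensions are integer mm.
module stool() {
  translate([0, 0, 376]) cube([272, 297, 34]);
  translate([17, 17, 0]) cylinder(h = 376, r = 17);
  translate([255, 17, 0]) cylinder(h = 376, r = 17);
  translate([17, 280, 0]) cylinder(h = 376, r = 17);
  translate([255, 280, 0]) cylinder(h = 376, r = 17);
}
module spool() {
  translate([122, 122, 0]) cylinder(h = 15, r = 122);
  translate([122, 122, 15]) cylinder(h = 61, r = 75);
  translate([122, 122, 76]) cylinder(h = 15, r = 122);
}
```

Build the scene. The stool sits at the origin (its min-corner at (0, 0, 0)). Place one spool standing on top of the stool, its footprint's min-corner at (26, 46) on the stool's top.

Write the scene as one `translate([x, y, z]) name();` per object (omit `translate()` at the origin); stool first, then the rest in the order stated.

stool();
translate([26, 46, 410]) spool();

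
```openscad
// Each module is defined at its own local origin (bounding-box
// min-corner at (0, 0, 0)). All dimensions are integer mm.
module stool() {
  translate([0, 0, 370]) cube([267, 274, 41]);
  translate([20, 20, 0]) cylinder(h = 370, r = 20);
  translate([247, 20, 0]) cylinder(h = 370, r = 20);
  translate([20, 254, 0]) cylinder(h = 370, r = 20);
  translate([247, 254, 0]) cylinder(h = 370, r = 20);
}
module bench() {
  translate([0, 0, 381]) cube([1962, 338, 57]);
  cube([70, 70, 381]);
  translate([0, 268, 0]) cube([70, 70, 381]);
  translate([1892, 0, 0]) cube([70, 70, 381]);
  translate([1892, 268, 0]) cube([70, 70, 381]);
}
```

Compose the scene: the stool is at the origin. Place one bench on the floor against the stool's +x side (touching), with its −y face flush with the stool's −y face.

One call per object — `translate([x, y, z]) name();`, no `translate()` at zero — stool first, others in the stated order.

stool();
translate([267, 0, 0]) bench();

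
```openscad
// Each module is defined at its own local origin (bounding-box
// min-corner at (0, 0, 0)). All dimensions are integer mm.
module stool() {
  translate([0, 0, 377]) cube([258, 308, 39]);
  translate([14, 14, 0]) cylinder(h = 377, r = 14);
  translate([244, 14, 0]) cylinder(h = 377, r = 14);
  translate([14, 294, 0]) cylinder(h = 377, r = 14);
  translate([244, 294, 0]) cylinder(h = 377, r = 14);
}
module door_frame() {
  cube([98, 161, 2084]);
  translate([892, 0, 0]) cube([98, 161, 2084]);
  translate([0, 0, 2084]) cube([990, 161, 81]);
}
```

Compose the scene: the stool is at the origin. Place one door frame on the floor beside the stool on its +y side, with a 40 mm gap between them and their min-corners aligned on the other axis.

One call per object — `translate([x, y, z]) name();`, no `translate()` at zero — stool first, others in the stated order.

stool();
translate([0, 348, 0]) door_frame();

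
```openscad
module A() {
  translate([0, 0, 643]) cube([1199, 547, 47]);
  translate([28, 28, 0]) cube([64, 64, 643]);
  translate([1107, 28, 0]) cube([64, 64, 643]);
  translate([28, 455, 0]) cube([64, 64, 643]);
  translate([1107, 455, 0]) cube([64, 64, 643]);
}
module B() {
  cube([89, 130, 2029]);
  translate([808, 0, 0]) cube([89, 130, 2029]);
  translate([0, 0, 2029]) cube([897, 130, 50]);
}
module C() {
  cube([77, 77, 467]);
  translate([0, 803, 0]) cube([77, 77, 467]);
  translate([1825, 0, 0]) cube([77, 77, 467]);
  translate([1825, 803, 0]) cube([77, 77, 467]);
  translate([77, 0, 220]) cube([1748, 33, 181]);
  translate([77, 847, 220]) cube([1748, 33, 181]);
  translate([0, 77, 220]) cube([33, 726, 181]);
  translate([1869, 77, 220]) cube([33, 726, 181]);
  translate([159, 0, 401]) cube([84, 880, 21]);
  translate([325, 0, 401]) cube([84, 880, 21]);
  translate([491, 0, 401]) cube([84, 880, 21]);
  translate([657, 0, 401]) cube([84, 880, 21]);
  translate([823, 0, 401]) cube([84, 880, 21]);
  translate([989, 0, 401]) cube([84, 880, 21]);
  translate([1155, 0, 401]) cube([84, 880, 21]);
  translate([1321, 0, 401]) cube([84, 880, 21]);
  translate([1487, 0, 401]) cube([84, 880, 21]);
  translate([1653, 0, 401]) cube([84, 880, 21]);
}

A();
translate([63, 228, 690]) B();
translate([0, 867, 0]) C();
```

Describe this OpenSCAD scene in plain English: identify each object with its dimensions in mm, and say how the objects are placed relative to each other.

A is a table: top 1199 mm (x) × 547 mm (y), 47 mm thick, upper face at z = 690 mm, on four 64×64 mm square legs, each inset 28 mm from the nearest pair of top edges, running from z = 0 to the bottom of the top.

B is a door frame. The clear opening is 719 mm wide and 2029 mm high. Two 89 mm wide jambs, 130 mm deep, stand either side of the opening from the floor to the top of the opening. A 50 mm thick head sits across the top of both jambs, spanning the full outside width of the frame.

C is a bed frame 1902 mm long (x) by 880 mm wide (y). Four 77×77 mm corner posts, 467 mm tall, at the corners of the footprint. Four rails of 33 mm thickness and 181 mm height run between adjacent posts with their undersides at z = 220 mm, their outer faces flush with the outside of the frame (the two x-running rails run between the posts' inner faces; the two y-running rails run between the posts' inner faces). 10 slats, each 84 mm wide (x) and 21 mm thick, lie across the top of the two x-running rails, running the full 880 mm width of the frame in y; the slats are evenly spaced along x between the inner faces of the end posts with equal gaps (rounded down to the nearest mm) at the −x end and between each pair — any rounding remainder accumulates at the +x end.

The door frame is on top of the table. The bed frame is on the floor beside the table on its +y side.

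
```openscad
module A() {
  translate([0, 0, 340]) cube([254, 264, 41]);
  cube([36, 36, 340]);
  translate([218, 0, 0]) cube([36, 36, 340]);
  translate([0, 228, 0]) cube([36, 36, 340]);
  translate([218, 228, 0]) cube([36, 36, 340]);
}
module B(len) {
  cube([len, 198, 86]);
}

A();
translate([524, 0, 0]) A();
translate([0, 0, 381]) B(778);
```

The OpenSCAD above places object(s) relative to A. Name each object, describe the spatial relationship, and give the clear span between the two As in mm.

Second stool starts at x = 524; first ends at x = 254; clear span = 524 − 254 = 270 mm.

A is a stool. B is a beam. A beam spans the tops of two stools. The clear span between the two stools is 270 mm.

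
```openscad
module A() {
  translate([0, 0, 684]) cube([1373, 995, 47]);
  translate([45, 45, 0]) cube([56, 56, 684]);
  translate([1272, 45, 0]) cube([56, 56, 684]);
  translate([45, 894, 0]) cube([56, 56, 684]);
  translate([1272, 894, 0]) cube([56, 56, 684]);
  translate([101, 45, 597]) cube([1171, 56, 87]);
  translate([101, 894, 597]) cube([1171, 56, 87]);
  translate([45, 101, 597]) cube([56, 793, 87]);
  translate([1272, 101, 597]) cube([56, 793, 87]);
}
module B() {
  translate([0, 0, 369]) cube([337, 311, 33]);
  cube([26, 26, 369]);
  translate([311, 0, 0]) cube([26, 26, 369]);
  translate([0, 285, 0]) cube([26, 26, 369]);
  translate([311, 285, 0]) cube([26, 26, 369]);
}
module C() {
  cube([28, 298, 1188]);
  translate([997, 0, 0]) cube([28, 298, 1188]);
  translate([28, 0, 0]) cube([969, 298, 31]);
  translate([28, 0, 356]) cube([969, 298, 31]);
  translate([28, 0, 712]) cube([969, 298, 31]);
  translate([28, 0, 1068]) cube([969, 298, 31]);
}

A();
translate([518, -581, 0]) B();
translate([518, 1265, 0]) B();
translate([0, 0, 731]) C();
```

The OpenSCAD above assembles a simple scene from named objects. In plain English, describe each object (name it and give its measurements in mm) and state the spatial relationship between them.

A is a rectangular dining table. The top is 1373×995×47 mm with its upper surface at z = 731 mm. It stands on four 56×56 mm square legs, each inset 45 mm from the nearest pair of top edges, running from the floor to the underside of the top. Four apron rails, 56 mm thick and 87 mm tall, run between adjacent legs with their top edges flush with the underside of the top and their outer faces flush with the legs' outer faces.

B is a simple wooden stool: a rectangular seat 337 mm (x) by 311 mm (y), 33 mm thick, top face at z = 402 mm, on four square legs, each 26×26 mm in cross-section. The legs rest on z = 0, each flush with a corner of the seat.

C is a bookshelf 1025 mm wide overall, 298 mm deep and 1188 mm tall. The two sides are 28 mm thick vertical panels. 4 horizontal shelves of 31 mm thickness span between the inner faces of the sides; the lowest shelf sits on the floor and shelves are stacked with a clear vertical gap of 325 mm between each pair.

Two stools sit around the table at the −y, +y sides. The bookshelf is on top of the table.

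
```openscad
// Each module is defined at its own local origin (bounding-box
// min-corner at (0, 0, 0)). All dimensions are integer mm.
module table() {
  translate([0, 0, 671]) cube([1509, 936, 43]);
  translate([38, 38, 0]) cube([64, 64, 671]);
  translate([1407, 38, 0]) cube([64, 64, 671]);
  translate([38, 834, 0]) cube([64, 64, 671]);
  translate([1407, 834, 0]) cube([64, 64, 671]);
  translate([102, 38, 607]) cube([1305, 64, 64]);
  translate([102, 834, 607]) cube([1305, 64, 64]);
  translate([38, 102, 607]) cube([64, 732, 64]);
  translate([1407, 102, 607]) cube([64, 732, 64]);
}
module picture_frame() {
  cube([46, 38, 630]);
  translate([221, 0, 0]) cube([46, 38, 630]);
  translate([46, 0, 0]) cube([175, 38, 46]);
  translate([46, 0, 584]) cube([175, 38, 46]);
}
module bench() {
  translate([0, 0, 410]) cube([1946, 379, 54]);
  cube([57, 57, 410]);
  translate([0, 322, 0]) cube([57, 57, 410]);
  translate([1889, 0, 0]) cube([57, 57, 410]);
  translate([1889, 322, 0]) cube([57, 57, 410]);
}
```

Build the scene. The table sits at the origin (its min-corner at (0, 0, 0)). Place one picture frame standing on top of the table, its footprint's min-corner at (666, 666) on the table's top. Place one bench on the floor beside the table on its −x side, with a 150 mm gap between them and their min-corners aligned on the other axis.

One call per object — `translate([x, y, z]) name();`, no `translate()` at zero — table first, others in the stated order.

table();
translate([666, 666, 714]) picture_frame();
translate([-2096, 0, 0]) bench();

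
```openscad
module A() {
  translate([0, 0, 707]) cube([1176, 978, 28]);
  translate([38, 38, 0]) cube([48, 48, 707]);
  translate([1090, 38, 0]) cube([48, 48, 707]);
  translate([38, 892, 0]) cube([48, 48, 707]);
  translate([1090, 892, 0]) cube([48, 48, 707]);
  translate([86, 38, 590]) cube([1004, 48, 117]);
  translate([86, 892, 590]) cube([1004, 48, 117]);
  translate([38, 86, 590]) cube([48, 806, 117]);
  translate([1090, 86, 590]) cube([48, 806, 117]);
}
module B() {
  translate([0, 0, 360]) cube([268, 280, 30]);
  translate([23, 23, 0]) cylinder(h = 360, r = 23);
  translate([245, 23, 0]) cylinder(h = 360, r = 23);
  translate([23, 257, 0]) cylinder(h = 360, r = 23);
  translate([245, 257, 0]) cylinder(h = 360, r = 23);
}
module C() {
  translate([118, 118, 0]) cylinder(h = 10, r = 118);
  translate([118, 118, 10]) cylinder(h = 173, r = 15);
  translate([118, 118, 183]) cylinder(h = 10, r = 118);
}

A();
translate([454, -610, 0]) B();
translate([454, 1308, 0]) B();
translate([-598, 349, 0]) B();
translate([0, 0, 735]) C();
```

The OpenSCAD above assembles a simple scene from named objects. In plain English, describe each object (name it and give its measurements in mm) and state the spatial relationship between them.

A is a table with a 1176×978 mm rectangular top, 28 mm thick, top surface at z = 735 mm, supported by four 48×48 mm square legs, each inset 38 mm from the nearest pair of top edges, running from the floor. Four apron rails, 48 mm thick and 117 mm tall, run between adjacent legs with their top edges flush with the underside of the top and their outer faces flush with the legs' outer faces.

B is a simple wooden stool: a rectangular seat 268 mm (x) by 280 mm (y), 30 mm thick, top face at z = 390 mm, on four round legs, each 46 mm in diameter. The legs rest on z = 0, each leg's axis is inset half a diameter from the nearest pair of seat edges (so the leg's bounding box is flush with the corner).

C is a spool: two coaxial disc flanges of radius 118 mm and thickness 10 mm, joined by a core cylinder of radius 15 mm and height 173 mm. The lower flange rests on z = 0 and the three cylinders share a vertical axis.

Three stools sit around the table at the −y, +y, −x sides. The spool is on top of the table.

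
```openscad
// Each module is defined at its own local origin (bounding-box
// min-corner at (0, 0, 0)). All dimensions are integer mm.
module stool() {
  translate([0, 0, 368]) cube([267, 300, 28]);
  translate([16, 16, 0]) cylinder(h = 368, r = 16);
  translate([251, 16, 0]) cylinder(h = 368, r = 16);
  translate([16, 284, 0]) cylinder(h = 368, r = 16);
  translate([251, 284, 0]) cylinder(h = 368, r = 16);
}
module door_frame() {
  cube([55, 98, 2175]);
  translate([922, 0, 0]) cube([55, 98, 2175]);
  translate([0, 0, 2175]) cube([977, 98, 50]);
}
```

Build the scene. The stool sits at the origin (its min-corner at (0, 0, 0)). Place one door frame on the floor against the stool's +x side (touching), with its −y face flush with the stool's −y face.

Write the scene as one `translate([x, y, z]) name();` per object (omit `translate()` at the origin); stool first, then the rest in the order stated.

stool();
translate([267, 0, 0]) door_frame();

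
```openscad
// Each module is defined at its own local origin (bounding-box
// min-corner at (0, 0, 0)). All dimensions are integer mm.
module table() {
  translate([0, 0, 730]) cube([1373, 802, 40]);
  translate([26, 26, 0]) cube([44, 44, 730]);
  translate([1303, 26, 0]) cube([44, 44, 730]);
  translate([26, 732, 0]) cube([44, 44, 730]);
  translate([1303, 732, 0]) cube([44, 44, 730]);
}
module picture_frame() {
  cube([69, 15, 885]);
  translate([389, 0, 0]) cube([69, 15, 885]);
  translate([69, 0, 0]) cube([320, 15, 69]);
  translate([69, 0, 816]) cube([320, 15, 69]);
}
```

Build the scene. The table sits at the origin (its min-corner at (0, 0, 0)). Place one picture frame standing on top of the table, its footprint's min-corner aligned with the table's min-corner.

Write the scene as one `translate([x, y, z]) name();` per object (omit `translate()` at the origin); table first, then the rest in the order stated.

table();
translate([0, 0, 770]) picture_frame();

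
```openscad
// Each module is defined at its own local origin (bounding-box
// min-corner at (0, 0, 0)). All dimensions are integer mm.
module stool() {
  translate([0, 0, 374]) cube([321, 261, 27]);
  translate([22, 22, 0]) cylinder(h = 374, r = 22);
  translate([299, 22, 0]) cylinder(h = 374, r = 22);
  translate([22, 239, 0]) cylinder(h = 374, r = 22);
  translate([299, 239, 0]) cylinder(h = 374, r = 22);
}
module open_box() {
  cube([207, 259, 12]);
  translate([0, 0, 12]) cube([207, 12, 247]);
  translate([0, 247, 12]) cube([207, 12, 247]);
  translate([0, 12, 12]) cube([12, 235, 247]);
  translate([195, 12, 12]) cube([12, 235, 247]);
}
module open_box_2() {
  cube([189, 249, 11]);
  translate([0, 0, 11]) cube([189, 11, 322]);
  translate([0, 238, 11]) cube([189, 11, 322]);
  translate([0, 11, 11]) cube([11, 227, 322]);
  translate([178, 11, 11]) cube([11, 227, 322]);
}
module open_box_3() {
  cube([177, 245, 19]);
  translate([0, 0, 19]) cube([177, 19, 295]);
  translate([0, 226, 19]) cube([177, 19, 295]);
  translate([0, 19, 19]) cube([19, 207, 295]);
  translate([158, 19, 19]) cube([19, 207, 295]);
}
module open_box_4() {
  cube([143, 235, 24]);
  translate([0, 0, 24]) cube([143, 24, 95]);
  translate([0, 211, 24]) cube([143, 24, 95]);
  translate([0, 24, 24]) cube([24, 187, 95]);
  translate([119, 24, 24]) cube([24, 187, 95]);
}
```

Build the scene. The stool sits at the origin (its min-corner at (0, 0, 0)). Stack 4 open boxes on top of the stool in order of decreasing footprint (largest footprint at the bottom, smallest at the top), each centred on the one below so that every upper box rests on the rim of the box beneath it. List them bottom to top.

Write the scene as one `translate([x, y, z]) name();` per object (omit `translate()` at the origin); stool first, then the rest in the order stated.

stool();
translate([57, 1, 401]) open_box();
translate([66, 6, 660]) open_box_2();
translate([72, 8, 993]) open_box_3();
translate([89, 13, 1307]) open_box_4();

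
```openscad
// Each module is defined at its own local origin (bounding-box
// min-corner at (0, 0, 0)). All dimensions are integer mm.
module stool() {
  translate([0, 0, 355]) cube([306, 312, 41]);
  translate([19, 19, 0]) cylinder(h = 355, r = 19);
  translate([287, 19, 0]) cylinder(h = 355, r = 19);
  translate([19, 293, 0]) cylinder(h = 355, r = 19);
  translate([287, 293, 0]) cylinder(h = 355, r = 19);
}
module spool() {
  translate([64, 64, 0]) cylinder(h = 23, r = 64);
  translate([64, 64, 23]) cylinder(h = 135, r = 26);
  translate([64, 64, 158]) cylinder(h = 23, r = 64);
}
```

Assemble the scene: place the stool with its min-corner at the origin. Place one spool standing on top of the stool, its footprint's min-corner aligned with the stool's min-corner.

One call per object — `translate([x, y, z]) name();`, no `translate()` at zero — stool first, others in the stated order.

stool();
translate([0, 0, 396]) spool();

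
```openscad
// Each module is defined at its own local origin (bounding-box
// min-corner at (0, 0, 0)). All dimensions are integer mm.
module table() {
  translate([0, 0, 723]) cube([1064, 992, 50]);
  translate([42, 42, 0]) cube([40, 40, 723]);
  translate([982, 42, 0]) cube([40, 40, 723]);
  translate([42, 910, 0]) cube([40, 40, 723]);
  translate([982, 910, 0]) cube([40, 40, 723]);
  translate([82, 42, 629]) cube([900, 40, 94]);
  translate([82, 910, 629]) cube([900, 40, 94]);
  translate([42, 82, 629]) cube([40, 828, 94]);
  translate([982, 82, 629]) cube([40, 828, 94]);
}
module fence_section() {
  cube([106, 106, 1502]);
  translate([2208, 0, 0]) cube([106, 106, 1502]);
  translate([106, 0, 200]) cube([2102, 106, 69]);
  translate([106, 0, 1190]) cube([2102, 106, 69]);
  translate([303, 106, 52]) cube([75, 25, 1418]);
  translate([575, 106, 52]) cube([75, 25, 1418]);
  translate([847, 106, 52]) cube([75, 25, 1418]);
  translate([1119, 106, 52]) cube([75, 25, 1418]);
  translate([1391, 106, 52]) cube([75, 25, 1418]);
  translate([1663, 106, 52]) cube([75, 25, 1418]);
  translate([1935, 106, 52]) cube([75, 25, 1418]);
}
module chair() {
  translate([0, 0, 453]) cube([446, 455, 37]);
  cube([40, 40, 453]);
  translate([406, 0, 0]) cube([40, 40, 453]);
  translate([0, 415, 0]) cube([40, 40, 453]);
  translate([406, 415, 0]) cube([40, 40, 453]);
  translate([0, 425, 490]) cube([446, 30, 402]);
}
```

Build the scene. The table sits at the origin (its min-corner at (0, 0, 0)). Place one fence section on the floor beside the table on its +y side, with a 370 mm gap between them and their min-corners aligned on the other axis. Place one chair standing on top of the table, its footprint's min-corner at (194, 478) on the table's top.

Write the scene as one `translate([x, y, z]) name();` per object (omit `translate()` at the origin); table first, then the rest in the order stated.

table();
translate([0, 1362, 0]) fence_section();
translate([194, 478, 773]) chair();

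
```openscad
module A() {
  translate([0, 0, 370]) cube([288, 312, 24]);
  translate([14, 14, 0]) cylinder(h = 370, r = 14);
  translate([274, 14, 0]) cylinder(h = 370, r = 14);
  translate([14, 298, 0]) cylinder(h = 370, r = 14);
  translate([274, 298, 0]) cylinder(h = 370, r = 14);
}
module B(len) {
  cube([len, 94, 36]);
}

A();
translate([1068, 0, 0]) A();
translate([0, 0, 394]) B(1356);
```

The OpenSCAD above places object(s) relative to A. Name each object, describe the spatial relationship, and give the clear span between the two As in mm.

A is a stool. B is a beam. A beam spans the tops of two stools. The clear span between the two stools is 780 mm.

Second stool starts at x = 1068; first ends at x = 288; clear span = 1068 − 288 = 780 mm.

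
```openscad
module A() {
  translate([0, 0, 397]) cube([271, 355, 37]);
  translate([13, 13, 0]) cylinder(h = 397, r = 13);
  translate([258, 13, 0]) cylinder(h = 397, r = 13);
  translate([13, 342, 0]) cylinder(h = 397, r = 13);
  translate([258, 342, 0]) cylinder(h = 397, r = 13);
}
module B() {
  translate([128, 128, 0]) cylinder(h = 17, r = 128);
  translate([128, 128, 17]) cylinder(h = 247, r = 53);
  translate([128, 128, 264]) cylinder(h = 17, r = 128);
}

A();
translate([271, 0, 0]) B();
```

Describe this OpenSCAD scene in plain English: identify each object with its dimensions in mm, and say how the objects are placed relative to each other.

A is a four-legged stool. The seat is a 271×355×37 mm slab whose top surface is at z = 434 mm; four round legs, each 26 mm in diameter, run from the floor (z = 0) to the underside of the seat, each leg's axis is inset half a diameter from the nearest pair of seat edges (so the leg's bounding box is flush with the corner).

B is a spool: two coaxial disc flanges of radius 128 mm and thickness 17 mm, joined by a core cylinder of radius 53 mm and height 247 mm. The lower flange rests on z = 0 and the three cylinders share a vertical axis.

The spool is against the stool's +x side, with their −y faces flush.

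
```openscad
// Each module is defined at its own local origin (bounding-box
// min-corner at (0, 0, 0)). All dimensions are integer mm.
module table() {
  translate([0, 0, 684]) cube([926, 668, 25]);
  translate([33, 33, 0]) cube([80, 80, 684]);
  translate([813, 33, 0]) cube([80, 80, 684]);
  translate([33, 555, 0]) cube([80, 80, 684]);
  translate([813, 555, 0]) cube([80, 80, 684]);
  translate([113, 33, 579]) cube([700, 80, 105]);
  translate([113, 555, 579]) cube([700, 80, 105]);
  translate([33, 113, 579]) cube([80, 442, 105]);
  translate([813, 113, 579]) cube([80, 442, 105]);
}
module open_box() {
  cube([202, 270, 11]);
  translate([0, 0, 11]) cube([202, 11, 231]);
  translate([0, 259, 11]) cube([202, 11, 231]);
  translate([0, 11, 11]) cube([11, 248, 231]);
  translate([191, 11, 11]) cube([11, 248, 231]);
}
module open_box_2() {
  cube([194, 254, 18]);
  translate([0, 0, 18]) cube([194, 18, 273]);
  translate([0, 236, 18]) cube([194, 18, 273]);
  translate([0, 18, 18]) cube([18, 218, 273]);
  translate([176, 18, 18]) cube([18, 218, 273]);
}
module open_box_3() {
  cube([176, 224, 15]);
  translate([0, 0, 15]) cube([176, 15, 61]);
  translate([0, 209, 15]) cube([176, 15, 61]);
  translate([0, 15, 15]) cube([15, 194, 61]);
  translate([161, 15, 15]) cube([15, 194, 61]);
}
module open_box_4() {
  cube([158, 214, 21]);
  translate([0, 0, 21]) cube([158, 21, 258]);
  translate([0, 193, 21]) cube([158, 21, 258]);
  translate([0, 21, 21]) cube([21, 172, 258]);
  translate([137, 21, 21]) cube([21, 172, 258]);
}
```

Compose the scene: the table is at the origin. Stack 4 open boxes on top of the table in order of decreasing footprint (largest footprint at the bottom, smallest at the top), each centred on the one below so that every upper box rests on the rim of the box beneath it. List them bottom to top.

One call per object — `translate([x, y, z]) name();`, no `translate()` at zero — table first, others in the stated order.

table();
translate([362, 199, 709]) open_box();
translate([366, 207, 951]) open_box_2();
translate([375, 222, 1242]) open_box_3();
translate([384, 227, 1318]) open_box_4();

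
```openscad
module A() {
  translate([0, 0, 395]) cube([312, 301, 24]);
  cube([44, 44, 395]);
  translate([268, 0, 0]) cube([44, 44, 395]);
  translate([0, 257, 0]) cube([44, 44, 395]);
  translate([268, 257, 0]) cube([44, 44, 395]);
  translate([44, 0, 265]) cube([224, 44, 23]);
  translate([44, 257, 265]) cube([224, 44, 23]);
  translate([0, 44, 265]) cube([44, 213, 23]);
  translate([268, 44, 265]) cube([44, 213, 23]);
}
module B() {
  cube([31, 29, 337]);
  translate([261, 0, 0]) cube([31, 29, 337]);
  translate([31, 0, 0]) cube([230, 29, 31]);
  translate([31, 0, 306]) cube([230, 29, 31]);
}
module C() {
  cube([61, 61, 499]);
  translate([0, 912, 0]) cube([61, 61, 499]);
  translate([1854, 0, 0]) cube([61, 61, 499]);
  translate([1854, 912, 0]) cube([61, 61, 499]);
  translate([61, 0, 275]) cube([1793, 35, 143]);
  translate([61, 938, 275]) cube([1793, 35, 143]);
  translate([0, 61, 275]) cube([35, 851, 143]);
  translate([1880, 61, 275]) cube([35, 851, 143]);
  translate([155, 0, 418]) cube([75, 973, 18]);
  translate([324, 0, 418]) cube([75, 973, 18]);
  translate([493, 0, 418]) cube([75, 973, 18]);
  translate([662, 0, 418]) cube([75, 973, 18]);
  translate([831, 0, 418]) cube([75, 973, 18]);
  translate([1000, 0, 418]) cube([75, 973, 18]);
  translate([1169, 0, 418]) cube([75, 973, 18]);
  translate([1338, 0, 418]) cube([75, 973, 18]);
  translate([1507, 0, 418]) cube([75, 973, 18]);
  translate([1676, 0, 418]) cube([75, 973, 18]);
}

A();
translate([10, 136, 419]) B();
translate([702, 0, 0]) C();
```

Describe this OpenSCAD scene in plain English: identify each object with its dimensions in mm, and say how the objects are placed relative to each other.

A is a simple wooden stool: a rectangular seat 312 mm (x) by 301 mm (y), 24 mm thick, top face at z = 419 mm, on four square legs, each 44×44 mm in cross-section. The legs rest on z = 0, each flush with a corner of the seat. Four stretchers, 44 mm wide and 23 mm tall, connect adjacent legs with their undersides at z = 265 mm, each running between the inner faces of the legs it joins and aligned with the legs' outer faces on the other axis.

B is a picture frame with a 230×275 mm rectangular opening (x by z) and a uniform 31 mm border on every side. Frame depth is 29 mm along y. It is built from two vertical stiles running the full outside height and two horizontal rails spanning the gap between the stiles.

C is a bed frame 1915 mm long (x) by 973 mm wide (y). Four 61×61 mm corner posts, 499 mm tall, at the corners of the footprint. Four rails of 35 mm thickness and 143 mm height run between adjacent posts with their undersides at z = 275 mm, their outer faces flush with the outside of the frame (the two x-running rails run between the posts' inner faces; the two y-running rails run between the posts' inner faces). 10 slats, each 75 mm wide (x) and 18 mm thick, lie across the top of the two x-running rails, running the full 973 mm width of the frame in y; the slats are evenly spaced along x between the inner faces of the end posts with equal gaps (rounded down to the nearest mm) at the −x end and between each pair — any rounding remainder accumulates at the +x end.

The picture frame is on top of the stool, centred. The bed frame is on the floor beside the stool on its +x side.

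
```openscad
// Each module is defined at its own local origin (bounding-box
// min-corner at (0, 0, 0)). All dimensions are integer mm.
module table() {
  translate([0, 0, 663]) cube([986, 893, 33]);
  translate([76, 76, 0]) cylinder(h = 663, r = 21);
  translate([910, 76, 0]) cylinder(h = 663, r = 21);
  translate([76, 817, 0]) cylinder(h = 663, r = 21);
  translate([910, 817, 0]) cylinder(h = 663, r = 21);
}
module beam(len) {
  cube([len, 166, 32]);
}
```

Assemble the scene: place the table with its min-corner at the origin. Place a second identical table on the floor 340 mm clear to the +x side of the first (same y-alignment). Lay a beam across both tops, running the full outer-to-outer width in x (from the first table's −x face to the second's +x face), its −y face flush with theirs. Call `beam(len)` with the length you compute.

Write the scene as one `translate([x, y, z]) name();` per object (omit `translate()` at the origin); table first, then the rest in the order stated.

table();
translate([1326, 0, 0]) table();
translate([0, 0, 696]) beam(2312);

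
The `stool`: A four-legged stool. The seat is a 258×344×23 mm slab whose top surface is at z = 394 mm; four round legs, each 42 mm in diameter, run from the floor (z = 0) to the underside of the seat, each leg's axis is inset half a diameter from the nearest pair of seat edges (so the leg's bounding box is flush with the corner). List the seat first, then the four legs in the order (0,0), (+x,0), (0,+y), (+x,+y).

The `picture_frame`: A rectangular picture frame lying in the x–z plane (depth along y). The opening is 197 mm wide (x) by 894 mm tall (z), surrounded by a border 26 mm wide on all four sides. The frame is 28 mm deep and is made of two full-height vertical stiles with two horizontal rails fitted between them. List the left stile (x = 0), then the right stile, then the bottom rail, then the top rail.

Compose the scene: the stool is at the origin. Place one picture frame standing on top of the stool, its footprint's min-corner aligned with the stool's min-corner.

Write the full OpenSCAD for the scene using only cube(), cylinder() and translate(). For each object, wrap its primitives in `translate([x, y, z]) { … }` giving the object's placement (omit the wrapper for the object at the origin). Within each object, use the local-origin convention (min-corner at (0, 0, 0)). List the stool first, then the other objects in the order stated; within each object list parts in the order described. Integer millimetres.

translate([0, 0, 371]) cube([258, 344, 23]);
translate([21, 21, 0]) cylinder(h = 371, r = 21);
translate([237, 21, 0]) cylinder(h = 371, r = 21);
translate([21, 323, 0]) cylinder(h = 371, r = 21);
translate([237, 323, 0]) cylinder(h = 371, r = 21);
translate([0, 0, 394]) {
  cube([26, 28, 946]);
  translate([223, 0, 0]) cube([26, 28, 946]);
  translate([26, 0, 0]) cube([197, 28, 26]);
  translate([26, 0, 920]) cube([197, 28, 26]);
}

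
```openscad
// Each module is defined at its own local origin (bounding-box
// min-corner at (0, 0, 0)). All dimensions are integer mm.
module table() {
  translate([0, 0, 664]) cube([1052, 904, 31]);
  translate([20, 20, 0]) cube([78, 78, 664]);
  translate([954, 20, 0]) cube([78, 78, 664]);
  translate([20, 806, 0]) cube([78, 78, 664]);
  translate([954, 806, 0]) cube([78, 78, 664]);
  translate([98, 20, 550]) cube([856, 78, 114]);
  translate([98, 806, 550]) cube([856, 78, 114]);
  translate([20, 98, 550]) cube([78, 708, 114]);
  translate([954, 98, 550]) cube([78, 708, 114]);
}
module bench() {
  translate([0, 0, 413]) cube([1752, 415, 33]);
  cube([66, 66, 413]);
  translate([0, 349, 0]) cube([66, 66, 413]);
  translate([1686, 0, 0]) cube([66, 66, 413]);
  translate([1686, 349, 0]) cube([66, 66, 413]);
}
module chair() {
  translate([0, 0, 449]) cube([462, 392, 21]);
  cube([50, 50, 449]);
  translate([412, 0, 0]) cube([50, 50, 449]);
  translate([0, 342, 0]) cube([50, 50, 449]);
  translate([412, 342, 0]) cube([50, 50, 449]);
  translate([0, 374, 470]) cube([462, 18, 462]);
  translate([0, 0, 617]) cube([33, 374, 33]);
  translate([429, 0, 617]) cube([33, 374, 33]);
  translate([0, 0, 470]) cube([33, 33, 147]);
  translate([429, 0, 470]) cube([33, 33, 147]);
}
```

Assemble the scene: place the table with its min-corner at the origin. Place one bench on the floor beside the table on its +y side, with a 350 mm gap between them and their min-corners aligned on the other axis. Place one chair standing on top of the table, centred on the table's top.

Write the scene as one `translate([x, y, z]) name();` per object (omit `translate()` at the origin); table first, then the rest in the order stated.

table();
translate([0, 1254, 0]) bench();
translate([295, 256, 695]) chair();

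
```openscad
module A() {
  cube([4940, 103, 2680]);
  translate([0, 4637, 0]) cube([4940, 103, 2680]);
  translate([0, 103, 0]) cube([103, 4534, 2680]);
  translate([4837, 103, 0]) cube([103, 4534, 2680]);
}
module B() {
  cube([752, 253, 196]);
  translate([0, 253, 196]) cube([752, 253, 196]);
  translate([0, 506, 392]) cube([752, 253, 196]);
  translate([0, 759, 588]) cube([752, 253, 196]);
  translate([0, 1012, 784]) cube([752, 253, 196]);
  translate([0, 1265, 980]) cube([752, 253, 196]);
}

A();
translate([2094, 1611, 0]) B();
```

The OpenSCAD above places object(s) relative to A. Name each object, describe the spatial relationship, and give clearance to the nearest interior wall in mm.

Clearances: x = 1991, y = 1508; minimum 1508 mm.

A is a house frame. B is a staircase. The staircase sits inside the house frame, centred. The clearance to the nearest interior wall is 1508 mm.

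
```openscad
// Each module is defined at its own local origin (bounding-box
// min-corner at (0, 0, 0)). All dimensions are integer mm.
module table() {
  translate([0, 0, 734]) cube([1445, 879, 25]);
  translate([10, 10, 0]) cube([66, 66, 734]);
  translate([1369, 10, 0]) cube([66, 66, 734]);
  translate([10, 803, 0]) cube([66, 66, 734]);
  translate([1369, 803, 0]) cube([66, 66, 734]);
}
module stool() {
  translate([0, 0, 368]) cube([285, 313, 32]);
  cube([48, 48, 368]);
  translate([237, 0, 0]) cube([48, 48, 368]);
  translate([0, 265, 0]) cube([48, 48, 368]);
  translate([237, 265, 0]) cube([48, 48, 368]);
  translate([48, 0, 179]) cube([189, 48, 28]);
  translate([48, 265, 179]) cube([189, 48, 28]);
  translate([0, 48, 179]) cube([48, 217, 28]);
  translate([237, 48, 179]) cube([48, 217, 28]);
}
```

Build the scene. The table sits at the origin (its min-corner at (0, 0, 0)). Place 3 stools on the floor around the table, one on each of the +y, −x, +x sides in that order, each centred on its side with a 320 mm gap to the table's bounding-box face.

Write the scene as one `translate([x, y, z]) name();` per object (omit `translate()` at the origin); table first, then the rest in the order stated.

table();
translate([580, 1199, 0]) stool();
translate([-605, 283, 0]) stool();
translate([1765, 283, 0]) stool();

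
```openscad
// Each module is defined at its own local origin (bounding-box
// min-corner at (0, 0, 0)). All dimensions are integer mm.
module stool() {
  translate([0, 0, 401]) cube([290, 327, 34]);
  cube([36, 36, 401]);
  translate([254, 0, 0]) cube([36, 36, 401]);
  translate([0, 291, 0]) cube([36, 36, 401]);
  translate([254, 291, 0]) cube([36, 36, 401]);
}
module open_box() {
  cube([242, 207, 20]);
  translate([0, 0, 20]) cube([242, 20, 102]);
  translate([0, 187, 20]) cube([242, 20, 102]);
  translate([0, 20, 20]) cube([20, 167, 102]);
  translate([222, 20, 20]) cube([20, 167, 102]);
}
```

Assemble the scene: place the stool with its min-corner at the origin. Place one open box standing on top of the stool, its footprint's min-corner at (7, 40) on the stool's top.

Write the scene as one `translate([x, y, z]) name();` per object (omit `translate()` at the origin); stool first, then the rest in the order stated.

stool();
translate([7, 40, 435]) open_box();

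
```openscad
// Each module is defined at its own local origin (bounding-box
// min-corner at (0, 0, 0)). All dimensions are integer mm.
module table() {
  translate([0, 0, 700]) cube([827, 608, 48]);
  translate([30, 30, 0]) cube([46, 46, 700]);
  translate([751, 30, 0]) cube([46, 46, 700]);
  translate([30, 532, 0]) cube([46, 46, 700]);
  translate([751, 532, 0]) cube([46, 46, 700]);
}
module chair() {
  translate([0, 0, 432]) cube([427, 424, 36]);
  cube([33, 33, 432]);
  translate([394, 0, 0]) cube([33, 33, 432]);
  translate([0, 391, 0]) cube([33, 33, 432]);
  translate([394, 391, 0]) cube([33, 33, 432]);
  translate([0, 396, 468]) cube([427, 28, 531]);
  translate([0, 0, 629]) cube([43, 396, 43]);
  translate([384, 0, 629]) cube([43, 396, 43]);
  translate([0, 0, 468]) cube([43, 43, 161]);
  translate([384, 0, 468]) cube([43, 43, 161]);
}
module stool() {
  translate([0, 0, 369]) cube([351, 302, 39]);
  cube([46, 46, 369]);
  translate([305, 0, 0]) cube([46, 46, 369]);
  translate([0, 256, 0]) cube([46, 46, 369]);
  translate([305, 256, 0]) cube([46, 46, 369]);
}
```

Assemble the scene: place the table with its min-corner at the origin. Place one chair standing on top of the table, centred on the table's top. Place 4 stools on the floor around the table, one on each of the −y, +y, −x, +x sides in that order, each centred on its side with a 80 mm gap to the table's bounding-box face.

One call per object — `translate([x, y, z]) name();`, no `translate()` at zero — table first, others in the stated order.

table();
translate([200, 92, 748]) chair();
translate([238, -382, 0]) stool();
translate([238, 688, 0]) stool();
translate([-431, 153, 0]) stool();
translate([907, 153, 0]) stool();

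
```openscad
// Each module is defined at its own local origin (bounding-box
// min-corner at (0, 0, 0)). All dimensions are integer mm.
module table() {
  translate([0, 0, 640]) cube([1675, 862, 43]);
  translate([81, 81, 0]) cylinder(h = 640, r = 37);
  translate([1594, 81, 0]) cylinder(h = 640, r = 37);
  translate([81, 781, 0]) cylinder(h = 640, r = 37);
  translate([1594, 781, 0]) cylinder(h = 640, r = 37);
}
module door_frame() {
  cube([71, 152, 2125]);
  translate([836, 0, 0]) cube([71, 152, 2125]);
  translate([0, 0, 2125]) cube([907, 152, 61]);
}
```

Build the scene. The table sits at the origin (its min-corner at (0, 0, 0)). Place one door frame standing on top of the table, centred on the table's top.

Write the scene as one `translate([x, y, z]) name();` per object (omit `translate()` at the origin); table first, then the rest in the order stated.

table();
translate([384, 355, 683]) door_frame();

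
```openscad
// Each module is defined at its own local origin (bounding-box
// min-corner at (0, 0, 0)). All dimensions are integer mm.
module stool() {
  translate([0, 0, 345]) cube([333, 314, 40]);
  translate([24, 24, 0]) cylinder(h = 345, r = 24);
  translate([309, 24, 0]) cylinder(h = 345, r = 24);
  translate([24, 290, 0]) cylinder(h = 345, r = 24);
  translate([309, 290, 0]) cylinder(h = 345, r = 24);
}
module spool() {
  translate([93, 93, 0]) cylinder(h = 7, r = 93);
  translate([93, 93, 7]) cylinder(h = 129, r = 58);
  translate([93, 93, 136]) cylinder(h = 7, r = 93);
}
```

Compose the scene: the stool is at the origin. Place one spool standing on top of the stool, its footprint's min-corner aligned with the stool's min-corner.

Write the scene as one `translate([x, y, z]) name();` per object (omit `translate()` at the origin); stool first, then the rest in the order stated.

stool();
translate([0, 0, 385]) spool();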